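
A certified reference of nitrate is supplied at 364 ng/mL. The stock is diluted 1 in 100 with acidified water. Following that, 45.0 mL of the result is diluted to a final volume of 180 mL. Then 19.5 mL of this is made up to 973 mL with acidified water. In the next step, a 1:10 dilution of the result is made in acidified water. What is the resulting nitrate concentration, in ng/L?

1.82 ng/L

Overall dilution factor = 100 × 4 × 49.90 × 10 = 2.00 × 10⁵.
364 ng/mL / 2.00 × 10⁵ = 1.82 × 10⁻³ ng/mL = 1.82 ng/L.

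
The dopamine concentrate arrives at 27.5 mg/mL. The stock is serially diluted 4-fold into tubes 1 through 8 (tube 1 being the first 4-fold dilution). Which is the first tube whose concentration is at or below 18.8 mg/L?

tube 6

Tube n has concentration 27.5 mg/mL / 4ⁿ.
Need 4ⁿ ≥ 27.5 mg/mL / 18.8 mg/L = 1463, so n ≥ 5.26.
First such tube: n = 6.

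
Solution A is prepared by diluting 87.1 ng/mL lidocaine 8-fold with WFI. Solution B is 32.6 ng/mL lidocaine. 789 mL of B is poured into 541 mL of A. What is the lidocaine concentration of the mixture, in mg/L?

0.0238 mg/L

C_A = 87.1 ng/mL / 8 = 10.9 ng/mL.
C_mix = (C_A·V_A + C_B·V_B)/(V_A + V_B) = (10.9×541 + 32.6×789) / 1330 = 23.8 ng/mL = 0.0238 mg/L.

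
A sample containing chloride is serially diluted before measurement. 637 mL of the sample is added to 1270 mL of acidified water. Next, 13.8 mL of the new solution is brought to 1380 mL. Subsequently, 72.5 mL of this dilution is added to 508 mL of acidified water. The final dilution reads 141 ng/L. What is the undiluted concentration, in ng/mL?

338 ng/mL

Overall dilution factor = 2.994 × 100 × 8.007 = 2397.
Original = 141 ng/L × 2397 = 3.38 × 10⁵ ng/L = 338 ng/mL.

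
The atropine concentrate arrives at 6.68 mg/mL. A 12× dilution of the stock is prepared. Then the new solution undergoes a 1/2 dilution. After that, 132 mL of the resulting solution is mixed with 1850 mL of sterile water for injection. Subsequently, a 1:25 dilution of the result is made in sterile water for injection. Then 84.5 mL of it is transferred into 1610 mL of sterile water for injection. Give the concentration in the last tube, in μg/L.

37.0 μg/L

Overall dilution factor = 12 × 2 × 15.02 × 25 × 20.05 = 1.81 × 10⁵.
6.68 mg/mL / 1.81 × 10⁵ = 3.70 × 10⁻⁵ mg/mL = 37.0 μg/L.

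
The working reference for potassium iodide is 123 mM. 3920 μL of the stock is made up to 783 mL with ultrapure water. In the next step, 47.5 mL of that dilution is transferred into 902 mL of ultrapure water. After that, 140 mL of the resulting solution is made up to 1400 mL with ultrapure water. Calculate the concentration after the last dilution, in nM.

Overall dilution factor = 199.7 × 19.99 × 10 = 3.99 × 10⁴.
123 mM / 3.99 × 10⁴ = 3.08 × 10⁻³ mM = 3080 nM.

3080 nM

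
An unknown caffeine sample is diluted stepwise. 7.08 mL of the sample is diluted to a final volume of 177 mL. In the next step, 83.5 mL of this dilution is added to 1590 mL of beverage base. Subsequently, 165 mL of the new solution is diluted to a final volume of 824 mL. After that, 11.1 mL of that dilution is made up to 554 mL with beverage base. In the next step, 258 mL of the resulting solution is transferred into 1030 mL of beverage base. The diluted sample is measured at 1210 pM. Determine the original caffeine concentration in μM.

Overall dilution factor = 25 × 20.04 × 4.994 × 49.91 × 4.992 = 6.23 × 10⁵.
Original = 1210 pM × 6.23 × 10⁵ = 7.54 × 10⁸ pM = 754 μM.

754 μM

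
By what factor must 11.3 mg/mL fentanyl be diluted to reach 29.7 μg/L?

Factor = C₀/C_target = 11.3 mg/mL / 29.7 μg/L = 3.80 × 10⁵.

3.80 × 10⁵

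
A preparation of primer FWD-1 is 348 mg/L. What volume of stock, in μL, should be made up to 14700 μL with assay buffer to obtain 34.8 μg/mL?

34.8 μg/mL = 34.8 mg/L.
V₁ = C₂V₂/C₁ = 34.8 × 14700 / 348 = 1470 μL.

1470 μL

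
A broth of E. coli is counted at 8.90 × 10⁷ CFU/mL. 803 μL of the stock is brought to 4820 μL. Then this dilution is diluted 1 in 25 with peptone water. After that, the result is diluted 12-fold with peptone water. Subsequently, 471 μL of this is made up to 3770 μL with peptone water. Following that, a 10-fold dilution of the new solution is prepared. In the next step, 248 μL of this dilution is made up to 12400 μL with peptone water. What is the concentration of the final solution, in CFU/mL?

12.3 CFU/mL

Overall dilution factor = 6.002 × 25 × 12 × 8.004 × 10 × 50 = 7.21 × 10⁶.
8.90 × 10⁷ CFU/mL / 7.21 × 10⁶ = 12.3 CFU/mL.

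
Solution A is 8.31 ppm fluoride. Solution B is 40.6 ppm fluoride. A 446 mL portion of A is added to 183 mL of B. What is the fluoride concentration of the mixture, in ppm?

17.7 ppm

C_mix = (C_A·V_A + C_B·V_B)/(V_A + V_B) = (8.31×446 + 40.6×183) / 629.0 = 17.7 ppm.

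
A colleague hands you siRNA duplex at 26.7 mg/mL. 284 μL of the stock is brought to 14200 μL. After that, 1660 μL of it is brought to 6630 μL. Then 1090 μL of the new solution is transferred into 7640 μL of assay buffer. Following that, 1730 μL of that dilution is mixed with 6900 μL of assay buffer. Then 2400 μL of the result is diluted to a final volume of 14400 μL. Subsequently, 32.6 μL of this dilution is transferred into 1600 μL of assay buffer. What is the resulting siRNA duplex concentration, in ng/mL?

11.1 ng/mL

Overall dilution factor = 50 × 3.994 × 8.009 × 4.988 × 6 × 50.08 = 2.40 × 10⁶.
26.7 mg/mL / 2.40 × 10⁶ = 1.11 × 10⁻⁵ mg/mL = 11.1 ng/mL.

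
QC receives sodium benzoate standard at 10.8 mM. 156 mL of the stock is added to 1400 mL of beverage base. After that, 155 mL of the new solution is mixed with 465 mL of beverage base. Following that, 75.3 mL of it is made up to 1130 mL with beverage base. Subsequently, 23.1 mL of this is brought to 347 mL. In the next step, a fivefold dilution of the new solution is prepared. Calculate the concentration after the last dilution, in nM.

240 nM

Overall dilution factor = 9.974 × 4 × 15.01 × 15.02 × 5 = 4.50 × 10⁴.
10.8 mM / 4.50 × 10⁴ = 2.40 × 10⁻⁴ mM = 240 nM.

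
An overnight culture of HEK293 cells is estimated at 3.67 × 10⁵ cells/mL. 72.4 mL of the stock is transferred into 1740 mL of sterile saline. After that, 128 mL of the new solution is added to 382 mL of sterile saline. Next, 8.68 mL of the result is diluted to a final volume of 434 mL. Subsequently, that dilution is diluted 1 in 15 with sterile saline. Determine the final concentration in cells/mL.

Overall dilution factor = 25.03 × 3.984 × 50 × 15 = 7.48 × 10⁴.
3.67 × 10⁵ cells/mL / 7.48 × 10⁴ = 4.91 cells/mL.

4.91 cells/mL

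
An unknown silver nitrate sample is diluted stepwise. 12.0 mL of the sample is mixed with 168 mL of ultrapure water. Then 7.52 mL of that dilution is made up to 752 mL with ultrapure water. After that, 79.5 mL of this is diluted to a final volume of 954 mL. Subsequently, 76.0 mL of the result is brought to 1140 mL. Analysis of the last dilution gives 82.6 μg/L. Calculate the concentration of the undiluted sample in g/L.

Overall dilution factor = 15 × 100 × 12 × 15 = 2.70 × 10⁵.
Original = 82.6 μg/L × 2.70 × 10⁵ = 2.23 × 10⁷ μg/L = 22.3 g/L.

22.3 g/L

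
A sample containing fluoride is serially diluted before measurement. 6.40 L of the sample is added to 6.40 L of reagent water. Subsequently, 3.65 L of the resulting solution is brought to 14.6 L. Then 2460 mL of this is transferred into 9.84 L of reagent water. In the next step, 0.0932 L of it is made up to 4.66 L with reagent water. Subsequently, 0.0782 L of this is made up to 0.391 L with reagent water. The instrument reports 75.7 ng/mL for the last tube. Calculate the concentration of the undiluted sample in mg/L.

Overall dilution factor = 2 × 4 × 5 × 50 × 5 = 1.00 × 10⁴.
Original = 75.7 ng/mL × 1.00 × 10⁴ = 7.57 × 10⁵ ng/mL = 757 mg/L.

757 mg/L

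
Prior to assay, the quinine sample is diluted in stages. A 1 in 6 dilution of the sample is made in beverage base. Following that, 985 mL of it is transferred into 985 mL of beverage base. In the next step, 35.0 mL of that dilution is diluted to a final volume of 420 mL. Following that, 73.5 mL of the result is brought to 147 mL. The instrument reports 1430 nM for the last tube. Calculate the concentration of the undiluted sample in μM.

412 μM

Overall dilution factor = 6 × 2 × 12 × 2 = 288.
Original = 1430 nM × 288 = 4.12 × 10⁵ nM = 412 μM.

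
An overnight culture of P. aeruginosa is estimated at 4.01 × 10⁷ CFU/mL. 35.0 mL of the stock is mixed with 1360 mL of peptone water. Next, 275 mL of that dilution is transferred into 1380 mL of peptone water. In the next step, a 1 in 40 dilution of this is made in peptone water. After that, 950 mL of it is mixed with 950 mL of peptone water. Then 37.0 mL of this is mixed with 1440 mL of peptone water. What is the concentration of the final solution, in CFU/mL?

Overall dilution factor = 39.86 × 6.018 × 40 × 2 × 39.92 = 7.66 × 10⁵.
4.01 × 10⁷ CFU/mL / 7.66 × 10⁵ = 52.3 CFU/mL.

52.3 CFU/mL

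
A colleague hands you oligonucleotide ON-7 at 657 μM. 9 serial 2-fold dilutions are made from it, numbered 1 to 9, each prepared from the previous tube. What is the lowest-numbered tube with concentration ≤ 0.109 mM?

Tube n has concentration 657 μM / 2ⁿ.
Need 2ⁿ ≥ 657 μM / 0.109 mM = 6.03, so n ≥ 2.59.
First such tube: n = 3.

tube 3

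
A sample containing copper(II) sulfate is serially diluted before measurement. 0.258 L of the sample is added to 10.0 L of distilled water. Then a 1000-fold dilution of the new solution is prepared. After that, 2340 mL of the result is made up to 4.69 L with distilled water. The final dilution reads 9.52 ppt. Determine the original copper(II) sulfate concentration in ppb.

Overall dilution factor = 39.76 × 1000 × 2.004 = 7.97 × 10⁴.
Original = 9.52 ppt × 7.97 × 10⁴ = 7.59 × 10⁵ ppt = 759 ppb.

759 ppb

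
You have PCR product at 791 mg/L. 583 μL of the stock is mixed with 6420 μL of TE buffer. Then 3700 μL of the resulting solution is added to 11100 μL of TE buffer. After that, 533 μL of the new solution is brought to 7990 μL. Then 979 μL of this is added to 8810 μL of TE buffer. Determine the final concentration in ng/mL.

Overall dilution factor = 12.01 × 4 × 14.99 × 9.999 = 7202.
791 mg/L / 7202 = 0.110 mg/L = 110 ng/mL.

110 ng/mL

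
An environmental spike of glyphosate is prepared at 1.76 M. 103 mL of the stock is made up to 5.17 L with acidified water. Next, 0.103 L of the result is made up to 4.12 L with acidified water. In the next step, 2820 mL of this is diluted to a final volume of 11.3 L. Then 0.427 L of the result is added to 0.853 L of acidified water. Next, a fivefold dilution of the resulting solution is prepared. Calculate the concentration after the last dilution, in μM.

Overall dilution factor = 50.19 × 40 × 4.007 × 2.998 × 5 = 1.21 × 10⁵.
1.76 M / 1.21 × 10⁵ = 1.46 × 10⁻⁵ M = 14.6 μM.

14.6 μM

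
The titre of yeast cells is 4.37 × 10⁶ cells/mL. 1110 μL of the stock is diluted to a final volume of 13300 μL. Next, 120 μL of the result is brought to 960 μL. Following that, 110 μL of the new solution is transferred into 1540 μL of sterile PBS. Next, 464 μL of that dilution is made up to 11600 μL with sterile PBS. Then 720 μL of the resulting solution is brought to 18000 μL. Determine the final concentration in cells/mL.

Overall dilution factor = 11.98 × 8 × 15 × 25 × 25 = 8.99 × 10⁵.
4.37 × 10⁶ cells/mL / 8.99 × 10⁵ = 4.86 cells/mL.

4.86 cells/mL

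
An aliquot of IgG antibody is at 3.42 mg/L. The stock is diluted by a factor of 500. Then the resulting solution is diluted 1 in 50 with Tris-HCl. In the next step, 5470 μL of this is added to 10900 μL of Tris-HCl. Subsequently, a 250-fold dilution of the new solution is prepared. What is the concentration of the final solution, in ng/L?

Overall dilution factor = 500 × 50 × 2.993 × 250 = 1.87 × 10⁷.
3.42 mg/L / 1.87 × 10⁷ = 1.83 × 10⁻⁷ mg/L = 0.183 ng/L.

0.183 ng/L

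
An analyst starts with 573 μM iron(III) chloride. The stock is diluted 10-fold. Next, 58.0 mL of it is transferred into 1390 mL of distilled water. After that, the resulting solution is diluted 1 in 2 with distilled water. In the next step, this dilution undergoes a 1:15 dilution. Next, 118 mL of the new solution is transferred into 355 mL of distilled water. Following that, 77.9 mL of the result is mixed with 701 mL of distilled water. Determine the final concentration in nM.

1.91 nM

Overall dilution factor = 10 × 24.97 × 2 × 15 × 4.008 × 9.999 = 3.00 × 10⁵.
573 μM / 3.00 × 10⁵ = 1.91 × 10⁻³ μM = 1.91 nM.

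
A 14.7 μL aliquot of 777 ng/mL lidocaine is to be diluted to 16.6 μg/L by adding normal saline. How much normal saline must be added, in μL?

16.6 μg/L = 16.6 ng/mL.
V₂ = C₁V₁/C₂ = 777 × 14.7 / 16.6 = 688 μL.
Diluent to add = V₂ − V₁ = 688 − 14.7 = 673 μL.

673 μL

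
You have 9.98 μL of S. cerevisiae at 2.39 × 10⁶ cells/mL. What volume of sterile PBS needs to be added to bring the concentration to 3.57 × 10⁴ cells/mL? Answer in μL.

658 μL

V₂ = C₁V₁/C₂ = 2.39 × 10⁶ × 9.98 / 3.57 × 10⁴ = 668 μL.
Diluent to add = V₂ − V₁ = 668 − 9.98 = 658 μL.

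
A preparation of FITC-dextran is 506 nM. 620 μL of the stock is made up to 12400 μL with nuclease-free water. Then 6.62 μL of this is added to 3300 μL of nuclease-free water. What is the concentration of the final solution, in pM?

Overall dilution factor = 20 × 499.5 = 9990.
506 nM / 9990 = 0.0507 nM = 50.7 pM.

50.7 pM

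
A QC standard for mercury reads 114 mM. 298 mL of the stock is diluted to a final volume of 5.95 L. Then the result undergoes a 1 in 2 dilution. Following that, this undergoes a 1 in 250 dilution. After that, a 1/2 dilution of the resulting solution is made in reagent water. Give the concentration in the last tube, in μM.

5.71 μM

Overall dilution factor = 19.97 × 2 × 250 × 2 = 2.00 × 10⁴.
114 mM / 2.00 × 10⁴ = 5.71 × 10⁻³ mM = 5.71 μM.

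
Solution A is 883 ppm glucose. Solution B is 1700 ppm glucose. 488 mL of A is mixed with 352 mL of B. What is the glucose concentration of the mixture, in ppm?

1230 ppm

C_mix = (C_A·V_A + C_B·V_B)/(V_A + V_B) = (883×488 + 1700×352) / 840.0 = 1225 ppm.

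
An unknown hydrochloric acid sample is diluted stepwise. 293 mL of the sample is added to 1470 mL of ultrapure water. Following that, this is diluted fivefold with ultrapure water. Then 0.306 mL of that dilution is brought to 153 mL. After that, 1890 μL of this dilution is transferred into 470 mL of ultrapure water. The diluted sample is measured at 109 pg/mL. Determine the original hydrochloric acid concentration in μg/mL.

Overall dilution factor = 6.017 × 5 × 500 × 249.7 = 3.76 × 10⁶.
Original = 109 pg/mL × 3.76 × 10⁶ = 4.09 × 10⁸ pg/mL = 409 μg/mL.

409 μg/mL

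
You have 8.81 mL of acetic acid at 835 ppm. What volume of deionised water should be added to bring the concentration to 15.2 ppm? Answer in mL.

V₂ = C₁V₁/C₂ = 835 × 8.81 / 15.2 = 484 mL.
Diluent to add = V₂ − V₁ = 484 − 8.81 = 475 mL.

475 mL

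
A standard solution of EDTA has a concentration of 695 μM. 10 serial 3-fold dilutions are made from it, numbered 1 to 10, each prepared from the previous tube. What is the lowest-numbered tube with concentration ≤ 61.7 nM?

Tube n has concentration 695 μM / 3ⁿ.
Need 3ⁿ ≥ 695 μM / 61.7 nM = 1.13 × 10⁴, so n ≥ 8.49.
First such tube: n = 9.

tube 9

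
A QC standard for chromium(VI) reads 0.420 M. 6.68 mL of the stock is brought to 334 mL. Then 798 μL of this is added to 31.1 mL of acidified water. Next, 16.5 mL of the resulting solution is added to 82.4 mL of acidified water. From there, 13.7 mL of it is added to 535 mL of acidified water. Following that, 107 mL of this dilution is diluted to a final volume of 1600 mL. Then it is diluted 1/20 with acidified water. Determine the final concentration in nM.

2.93 nM

Overall dilution factor = 50 × 39.97 × 5.994 × 40.05 × 14.95 × 20 = 1.43 × 10⁸.
0.420 M / 1.43 × 10⁸ = 2.93 × 10⁻⁹ M = 2.93 nM.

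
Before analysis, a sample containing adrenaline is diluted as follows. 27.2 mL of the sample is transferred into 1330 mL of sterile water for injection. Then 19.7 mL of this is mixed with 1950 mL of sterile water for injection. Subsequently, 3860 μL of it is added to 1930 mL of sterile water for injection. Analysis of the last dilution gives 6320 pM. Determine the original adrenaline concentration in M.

0.0158 M

Overall dilution factor = 49.90 × 99.98 × 501 = 2.50 × 10⁶.
Original = 6320 pM × 2.50 × 10⁶ = 1.58 × 10¹⁰ pM = 0.0158 M.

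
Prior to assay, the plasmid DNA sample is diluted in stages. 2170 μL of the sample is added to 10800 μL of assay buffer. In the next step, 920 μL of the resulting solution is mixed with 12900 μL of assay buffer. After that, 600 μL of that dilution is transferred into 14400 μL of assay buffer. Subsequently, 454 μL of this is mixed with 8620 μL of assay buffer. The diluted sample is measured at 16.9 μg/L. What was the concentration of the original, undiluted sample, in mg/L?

Overall dilution factor = 5.977 × 15.02 × 25 × 19.99 = 4.49 × 10⁴.
Original = 16.9 μg/L × 4.49 × 10⁴ = 7.58 × 10⁵ μg/L = 758 mg/L.

758 mg/L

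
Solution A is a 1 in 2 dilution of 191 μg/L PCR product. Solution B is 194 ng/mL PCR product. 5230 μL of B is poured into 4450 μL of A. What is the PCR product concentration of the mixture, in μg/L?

149 μg/L

C_A = 191 μg/L / 2 = 95.5 μg/L.
C_B = 194 ng/mL = 194 μg/L.
C_mix = (C_A·V_A + C_B·V_B)/(V_A + V_B) = (95.5×4450 + 194×5230) / 9680 = 149 μg/L.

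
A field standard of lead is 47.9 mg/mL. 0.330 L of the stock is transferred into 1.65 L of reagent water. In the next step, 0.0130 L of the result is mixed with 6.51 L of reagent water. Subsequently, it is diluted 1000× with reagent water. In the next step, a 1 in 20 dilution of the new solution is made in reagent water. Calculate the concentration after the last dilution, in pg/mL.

796 pg/mL

Overall dilution factor = 6 × 501.8 × 1000 × 20 = 6.02 × 10⁷.
47.9 mg/mL / 6.02 × 10⁷ = 7.96 × 10⁻⁷ mg/mL = 796 pg/mL.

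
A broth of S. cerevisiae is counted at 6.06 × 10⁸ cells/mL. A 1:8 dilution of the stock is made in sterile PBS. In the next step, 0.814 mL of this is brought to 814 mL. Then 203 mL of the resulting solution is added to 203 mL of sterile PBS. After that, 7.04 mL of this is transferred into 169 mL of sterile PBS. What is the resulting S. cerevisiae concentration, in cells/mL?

1510 cells/mL

Overall dilution factor = 8 × 1000 × 2 × 25.01 = 4.00 × 10⁵.
6.06 × 10⁸ cells/mL / 4.00 × 10⁵ = 1510 cells/mL.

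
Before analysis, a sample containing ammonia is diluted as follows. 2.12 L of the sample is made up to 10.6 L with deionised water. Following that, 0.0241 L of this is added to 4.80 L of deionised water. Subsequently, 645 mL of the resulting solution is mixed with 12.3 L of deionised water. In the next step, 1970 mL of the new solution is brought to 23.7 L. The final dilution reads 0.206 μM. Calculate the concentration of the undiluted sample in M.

Overall dilution factor = 5 × 200.2 × 20.07 × 12.03 = 2.42 × 10⁵.
Original = 0.206 μM × 2.42 × 10⁵ = 4.98 × 10⁴ μM = 0.0498 M.

0.0498 M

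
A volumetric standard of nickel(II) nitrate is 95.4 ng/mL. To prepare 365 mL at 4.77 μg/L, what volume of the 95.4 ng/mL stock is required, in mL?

18.2 mL

4.77 μg/L = 4.77 ng/mL.
V₁ = C₂V₂/C₁ = 4.77 × 365 / 95.4 = 18.2 mL.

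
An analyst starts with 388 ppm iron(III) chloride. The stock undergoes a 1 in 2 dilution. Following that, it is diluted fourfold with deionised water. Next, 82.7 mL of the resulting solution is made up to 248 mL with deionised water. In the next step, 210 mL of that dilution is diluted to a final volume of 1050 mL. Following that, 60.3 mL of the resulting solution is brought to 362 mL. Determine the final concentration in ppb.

539 ppb

Overall dilution factor = 2 × 4 × 2.999 × 5 × 6.003 = 720.
388 ppm / 720 = 0.539 ppm = 539 ppb.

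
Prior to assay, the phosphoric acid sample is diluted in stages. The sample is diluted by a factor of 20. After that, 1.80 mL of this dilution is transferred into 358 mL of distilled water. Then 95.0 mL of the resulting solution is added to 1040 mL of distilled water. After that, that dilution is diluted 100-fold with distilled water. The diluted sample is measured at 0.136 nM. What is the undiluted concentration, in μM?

650 μM

Overall dilution factor = 20 × 199.9 × 11.95 × 100 = 4.78 × 10⁶.
Original = 0.136 nM × 4.78 × 10⁶ = 6.50 × 10⁵ nM = 650 μM.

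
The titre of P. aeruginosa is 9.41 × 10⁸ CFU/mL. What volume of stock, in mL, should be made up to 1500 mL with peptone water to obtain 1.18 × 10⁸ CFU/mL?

V₁ = C₂V₂/C₁ = 1.18 × 10⁸ × 1500 / 9.41 × 10⁸ = 188 mL.

188 mL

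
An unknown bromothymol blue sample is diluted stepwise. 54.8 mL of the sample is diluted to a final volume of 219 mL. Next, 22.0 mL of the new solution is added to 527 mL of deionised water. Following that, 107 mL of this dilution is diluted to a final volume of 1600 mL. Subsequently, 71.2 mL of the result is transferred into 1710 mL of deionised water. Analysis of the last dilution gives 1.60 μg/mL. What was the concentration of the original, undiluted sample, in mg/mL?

59.7 mg/mL

Overall dilution factor = 3.996 × 24.95 × 14.95 × 25.02 = 3.73 × 10⁴.
Original = 1.60 μg/mL × 3.73 × 10⁴ = 5.97 × 10⁴ μg/mL = 59.7 mg/mL.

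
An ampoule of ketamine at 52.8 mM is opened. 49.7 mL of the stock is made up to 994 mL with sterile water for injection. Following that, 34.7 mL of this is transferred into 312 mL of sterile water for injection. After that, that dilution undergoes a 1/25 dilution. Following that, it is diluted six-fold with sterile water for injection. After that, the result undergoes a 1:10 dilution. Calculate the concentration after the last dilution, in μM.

Overall dilution factor = 20 × 9.991 × 25 × 6 × 10 = 3.00 × 10⁵.
52.8 mM / 3.00 × 10⁵ = 1.76 × 10⁻⁴ mM = 0.176 μM.

0.176 μM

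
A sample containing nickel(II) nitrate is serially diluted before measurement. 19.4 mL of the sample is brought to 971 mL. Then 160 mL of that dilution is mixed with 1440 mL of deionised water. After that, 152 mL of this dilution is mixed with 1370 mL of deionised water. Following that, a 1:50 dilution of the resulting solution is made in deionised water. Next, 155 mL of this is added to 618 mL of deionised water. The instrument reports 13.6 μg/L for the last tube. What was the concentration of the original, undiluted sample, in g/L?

17.0 g/L

Overall dilution factor = 50.05 × 10 × 10.01 × 50 × 4.987 = 1.25 × 10⁶.
Original = 13.6 μg/L × 1.25 × 10⁶ = 1.70 × 10⁷ μg/L = 17.0 g/L.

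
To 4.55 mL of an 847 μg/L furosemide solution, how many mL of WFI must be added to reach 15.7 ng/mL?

241 mL

15.7 ng/mL = 15.7 μg/L.
V₂ = C₁V₁/C₂ = 847 × 4.55 / 15.7 = 245 mL.
Diluent to add = V₂ − V₁ = 245 − 4.55 = 241 mL.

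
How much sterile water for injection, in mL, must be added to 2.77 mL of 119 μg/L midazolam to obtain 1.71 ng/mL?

190 mL

1.71 ng/mL = 1.71 μg/L.
V₂ = C₁V₁/C₂ = 119 × 2.77 / 1.71 = 193 mL.
Diluent to add = V₂ − V₁ = 193 − 2.77 = 190 mL.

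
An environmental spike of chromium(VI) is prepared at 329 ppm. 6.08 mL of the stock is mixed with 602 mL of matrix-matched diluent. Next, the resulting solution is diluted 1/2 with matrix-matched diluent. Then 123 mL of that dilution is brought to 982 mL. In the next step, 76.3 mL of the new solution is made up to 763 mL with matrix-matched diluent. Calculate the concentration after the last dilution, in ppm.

0.0206 ppm

Overall dilution factor = 100.0 × 2 × 7.984 × 10 = 1.60 × 10⁴.
329 ppm / 1.60 × 10⁴ = 0.0206 ppm.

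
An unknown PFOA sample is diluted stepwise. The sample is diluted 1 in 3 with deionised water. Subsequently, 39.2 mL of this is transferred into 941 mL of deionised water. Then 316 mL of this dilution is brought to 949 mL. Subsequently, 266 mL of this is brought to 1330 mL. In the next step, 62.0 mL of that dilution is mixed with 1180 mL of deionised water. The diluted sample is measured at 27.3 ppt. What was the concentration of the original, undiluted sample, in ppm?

0.616 ppm

Overall dilution factor = 3 × 25.01 × 3.003 × 5 × 20.03 = 2.26 × 10⁴.
Original = 27.3 ppt × 2.26 × 10⁴ = 6.16 × 10⁵ ppt = 0.616 ppm.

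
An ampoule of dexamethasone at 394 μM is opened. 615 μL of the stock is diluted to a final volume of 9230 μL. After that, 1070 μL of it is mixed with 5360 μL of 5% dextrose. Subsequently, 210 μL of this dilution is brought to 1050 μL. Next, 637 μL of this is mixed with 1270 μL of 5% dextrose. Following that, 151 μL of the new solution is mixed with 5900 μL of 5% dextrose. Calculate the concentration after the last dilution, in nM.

7.28 nM

Overall dilution factor = 15.01 × 6.009 × 5 × 2.994 × 40.07 = 5.41 × 10⁴.
394 μM / 5.41 × 10⁴ = 7.28 × 10⁻³ μM = 7.28 nM.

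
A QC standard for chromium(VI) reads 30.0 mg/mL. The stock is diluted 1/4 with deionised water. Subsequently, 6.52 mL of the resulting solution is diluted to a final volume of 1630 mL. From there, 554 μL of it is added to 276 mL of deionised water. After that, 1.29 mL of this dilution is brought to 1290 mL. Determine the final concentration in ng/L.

60.1 ng/L

Overall dilution factor = 4 × 250 × 499.2 × 1000 = 4.99 × 10⁸.
30.0 mg/mL / 4.99 × 10⁸ = 6.01 × 10⁻⁸ mg/mL = 60.1 ng/L.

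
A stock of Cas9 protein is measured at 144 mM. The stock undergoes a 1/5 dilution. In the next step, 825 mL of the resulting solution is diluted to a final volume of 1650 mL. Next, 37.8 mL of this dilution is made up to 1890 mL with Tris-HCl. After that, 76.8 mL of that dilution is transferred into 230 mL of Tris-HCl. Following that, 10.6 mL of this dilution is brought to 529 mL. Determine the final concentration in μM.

1.44 μM

Overall dilution factor = 5 × 2 × 50 × 3.995 × 49.91 = 9.97 × 10⁴.
144 mM / 9.97 × 10⁴ = 1.44 × 10⁻³ mM = 1.44 μM.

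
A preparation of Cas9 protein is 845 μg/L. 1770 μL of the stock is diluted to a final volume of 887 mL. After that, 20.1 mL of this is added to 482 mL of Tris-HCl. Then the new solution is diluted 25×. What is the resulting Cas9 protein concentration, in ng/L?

2.70 ng/L

Overall dilution factor = 501.1 × 24.98 × 25 = 3.13 × 10⁵.
845 μg/L / 3.13 × 10⁵ = 2.70 × 10⁻³ μg/L = 2.70 ng/L.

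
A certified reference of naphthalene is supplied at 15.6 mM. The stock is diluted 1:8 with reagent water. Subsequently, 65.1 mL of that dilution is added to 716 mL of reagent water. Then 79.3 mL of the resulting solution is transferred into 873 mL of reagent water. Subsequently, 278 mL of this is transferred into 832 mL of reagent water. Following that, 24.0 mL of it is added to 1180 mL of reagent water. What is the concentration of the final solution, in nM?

67.6 nM

Overall dilution factor = 8 × 12.00 × 12.01 × 3.993 × 50.17 = 2.31 × 10⁵.
15.6 mM / 2.31 × 10⁵ = 6.76 × 10⁻⁵ mM = 67.6 nM.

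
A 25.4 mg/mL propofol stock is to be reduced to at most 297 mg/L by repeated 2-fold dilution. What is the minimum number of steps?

Need 2ⁿ ≥ 85.5, so n ≥ log(85.5)/log(2) = 6.42.
Minimum whole steps: n = 7.

7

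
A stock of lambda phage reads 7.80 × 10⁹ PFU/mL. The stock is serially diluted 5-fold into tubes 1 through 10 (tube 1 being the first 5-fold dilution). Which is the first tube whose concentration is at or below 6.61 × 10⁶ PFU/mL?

Tube n has concentration 7.80 × 10⁹ PFU/mL / 5ⁿ.
Need 5ⁿ ≥ 7.80 × 10⁹ PFU/mL / 6.61 × 10⁶ PFU/mL = 1180, so n ≥ 4.39.
First such tube: n = 5.

tube 5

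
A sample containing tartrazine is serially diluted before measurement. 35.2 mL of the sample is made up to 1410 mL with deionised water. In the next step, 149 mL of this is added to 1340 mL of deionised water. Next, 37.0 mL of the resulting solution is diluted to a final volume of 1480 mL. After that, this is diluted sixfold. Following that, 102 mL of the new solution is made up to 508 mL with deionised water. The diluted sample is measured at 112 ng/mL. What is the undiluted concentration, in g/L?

Overall dilution factor = 40.06 × 9.993 × 40 × 6 × 4.980 = 4.78 × 10⁵.
Original = 112 ng/mL × 4.78 × 10⁵ = 5.36 × 10⁷ ng/mL = 53.6 g/L.

53.6 g/L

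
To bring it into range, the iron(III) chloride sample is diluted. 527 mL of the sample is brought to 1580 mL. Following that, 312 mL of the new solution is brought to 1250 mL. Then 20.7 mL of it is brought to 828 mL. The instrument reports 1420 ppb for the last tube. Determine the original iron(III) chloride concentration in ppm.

682 ppm

Overall dilution factor = 2.998 × 4.006 × 40 = 480.
Original = 1420 ppb × 480 = 6.82 × 10⁵ ppb = 682 ppm.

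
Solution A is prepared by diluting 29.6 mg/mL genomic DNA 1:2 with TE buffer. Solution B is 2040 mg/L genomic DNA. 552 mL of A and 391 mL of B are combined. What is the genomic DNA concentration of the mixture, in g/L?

C_A = 29.6 mg/mL / 2 = 14.8 mg/mL.
C_B = 2040 mg/L = 2.04 mg/mL.
C_mix = (C_A·V_A + C_B·V_B)/(V_A + V_B) = (14.8×552 + 2.04×391) / 943.0 = 9.51 mg/mL = 9.51 g/L.

9.51 g/L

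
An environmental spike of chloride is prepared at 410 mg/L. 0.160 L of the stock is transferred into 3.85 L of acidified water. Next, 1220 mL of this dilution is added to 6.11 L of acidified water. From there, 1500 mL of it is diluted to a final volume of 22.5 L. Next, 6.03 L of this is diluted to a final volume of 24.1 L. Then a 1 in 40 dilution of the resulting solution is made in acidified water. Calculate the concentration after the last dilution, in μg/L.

Overall dilution factor = 25.06 × 6.008 × 15 × 3.997 × 40 = 3.61 × 10⁵.
410 mg/L / 3.61 × 10⁵ = 1.14 × 10⁻³ mg/L = 1.14 μg/L.

1.14 μg/L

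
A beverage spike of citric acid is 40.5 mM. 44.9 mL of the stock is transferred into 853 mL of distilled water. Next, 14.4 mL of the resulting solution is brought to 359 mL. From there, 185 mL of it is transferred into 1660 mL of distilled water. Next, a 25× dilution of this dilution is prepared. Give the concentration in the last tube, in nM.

326 nM

Overall dilution factor = 20.00 × 24.93 × 9.973 × 25 = 1.24 × 10⁵.
40.5 mM / 1.24 × 10⁵ = 3.26 × 10⁻⁴ mM = 326 nM.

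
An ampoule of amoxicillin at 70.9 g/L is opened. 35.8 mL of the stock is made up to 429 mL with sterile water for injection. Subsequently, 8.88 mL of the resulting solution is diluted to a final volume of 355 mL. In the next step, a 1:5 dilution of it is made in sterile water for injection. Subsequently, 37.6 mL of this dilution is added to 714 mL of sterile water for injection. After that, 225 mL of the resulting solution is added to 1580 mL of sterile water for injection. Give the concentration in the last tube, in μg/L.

185 μg/L

Overall dilution factor = 11.98 × 39.98 × 5 × 19.99 × 8.022 = 3.84 × 10⁵.
70.9 g/L / 3.84 × 10⁵ = 1.85 × 10⁻⁴ g/L = 185 μg/L.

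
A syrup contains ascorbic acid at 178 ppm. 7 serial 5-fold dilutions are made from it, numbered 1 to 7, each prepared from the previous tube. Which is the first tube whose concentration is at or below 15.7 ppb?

Tube n has concentration 178 ppm / 5ⁿ.
Need 5ⁿ ≥ 178 ppm / 15.7 ppb = 1.13 × 10⁴, so n ≥ 5.80.
First such tube: n = 6.

tube 6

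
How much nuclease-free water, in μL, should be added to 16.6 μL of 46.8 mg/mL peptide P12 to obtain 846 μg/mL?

846 μg/mL = 0.846 mg/mL.
V₂ = C₁V₁/C₂ = 46.8 × 16.6 / 0.846 = 918 μL.
Diluent to add = V₂ − V₁ = 918 − 16.6 = 902 μL.

902 μL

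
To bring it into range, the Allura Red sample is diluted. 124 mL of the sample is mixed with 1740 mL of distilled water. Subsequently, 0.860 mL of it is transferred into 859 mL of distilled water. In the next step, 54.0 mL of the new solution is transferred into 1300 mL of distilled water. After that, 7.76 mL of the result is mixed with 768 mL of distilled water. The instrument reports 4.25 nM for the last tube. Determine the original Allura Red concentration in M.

0.160 M

Overall dilution factor = 15.03 × 999.8 × 25.07 × 99.97 = 3.77 × 10⁷.
Original = 4.25 nM × 3.77 × 10⁷ = 1.60 × 10⁸ nM = 0.160 M.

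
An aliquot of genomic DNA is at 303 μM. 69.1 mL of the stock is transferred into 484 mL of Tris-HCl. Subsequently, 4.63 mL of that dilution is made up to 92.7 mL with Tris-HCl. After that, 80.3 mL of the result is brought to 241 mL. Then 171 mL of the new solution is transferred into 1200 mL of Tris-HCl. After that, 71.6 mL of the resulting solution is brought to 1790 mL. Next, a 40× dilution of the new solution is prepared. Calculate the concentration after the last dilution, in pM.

Overall dilution factor = 8.004 × 20.02 × 3.001 × 8.018 × 25 × 40 = 3.86 × 10⁶.
303 μM / 3.86 × 10⁶ = 7.86 × 10⁻⁵ μM = 78.6 pM.

78.6 pM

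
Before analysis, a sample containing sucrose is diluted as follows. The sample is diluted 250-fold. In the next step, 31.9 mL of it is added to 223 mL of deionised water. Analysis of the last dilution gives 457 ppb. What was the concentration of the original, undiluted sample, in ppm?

Overall dilution factor = 250 × 7.991 = 1998.
Original = 457 ppb × 1998 = 9.13 × 10⁵ ppb = 913 ppm.

913 ppm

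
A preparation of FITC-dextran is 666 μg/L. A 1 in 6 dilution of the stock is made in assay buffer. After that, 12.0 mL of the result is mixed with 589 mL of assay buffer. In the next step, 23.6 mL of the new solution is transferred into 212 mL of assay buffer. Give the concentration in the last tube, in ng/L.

Overall dilution factor = 6 × 50.08 × 9.983 = 3000.
666 μg/L / 3000 = 0.222 μg/L = 222 ng/L.

222 ng/L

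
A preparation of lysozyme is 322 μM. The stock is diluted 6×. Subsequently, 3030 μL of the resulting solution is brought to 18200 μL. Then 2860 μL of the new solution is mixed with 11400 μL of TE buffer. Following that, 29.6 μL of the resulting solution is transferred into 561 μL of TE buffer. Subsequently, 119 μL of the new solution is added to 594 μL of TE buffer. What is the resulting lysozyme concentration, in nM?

15.0 nM

Overall dilution factor = 6 × 6.007 × 4.986 × 19.95 × 5.992 = 2.15 × 10⁴.
322 μM / 2.15 × 10⁴ = 0.0150 μM = 15.0 nM.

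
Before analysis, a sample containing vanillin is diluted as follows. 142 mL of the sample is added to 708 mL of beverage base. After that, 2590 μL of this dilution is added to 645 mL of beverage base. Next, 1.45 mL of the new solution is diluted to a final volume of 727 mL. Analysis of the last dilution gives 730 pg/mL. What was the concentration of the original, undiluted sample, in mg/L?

Overall dilution factor = 5.986 × 250.0 × 501.4 = 7.50 × 10⁵.
Original = 730 pg/mL × 7.50 × 10⁵ = 5.48 × 10⁸ pg/mL = 548 mg/L.

548 mg/L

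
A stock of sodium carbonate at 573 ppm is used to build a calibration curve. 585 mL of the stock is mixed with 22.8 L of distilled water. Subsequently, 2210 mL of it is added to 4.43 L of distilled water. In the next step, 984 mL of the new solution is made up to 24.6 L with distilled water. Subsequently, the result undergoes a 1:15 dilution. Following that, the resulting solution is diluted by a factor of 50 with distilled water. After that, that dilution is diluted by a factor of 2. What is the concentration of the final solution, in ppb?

Overall dilution factor = 39.97 × 3.005 × 25 × 15 × 50 × 2 = 4.50 × 10⁶.
573 ppm / 4.50 × 10⁶ = 1.27 × 10⁻⁴ ppm = 0.127 ppb.

0.127 ppb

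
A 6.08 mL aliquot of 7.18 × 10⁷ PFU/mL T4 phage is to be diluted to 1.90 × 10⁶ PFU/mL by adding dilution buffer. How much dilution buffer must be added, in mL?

224 mL

V₂ = C₁V₁/C₂ = 7.18 × 10⁷ × 6.08 / 1.90 × 10⁶ = 230 mL.
Diluent to add = V₂ − V₁ = 230 − 6.08 = 224 mL.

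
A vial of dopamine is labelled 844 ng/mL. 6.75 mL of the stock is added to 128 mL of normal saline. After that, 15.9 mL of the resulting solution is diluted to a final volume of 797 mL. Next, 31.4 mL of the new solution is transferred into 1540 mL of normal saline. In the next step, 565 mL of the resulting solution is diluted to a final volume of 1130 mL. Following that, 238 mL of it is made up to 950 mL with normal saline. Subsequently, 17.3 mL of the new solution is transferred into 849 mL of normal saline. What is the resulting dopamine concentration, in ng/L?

0.0422 ng/L

Overall dilution factor = 19.96 × 50.13 × 50.04 × 2 × 3.992 × 50.08 = 2.00 × 10⁷.
844 ng/mL / 2.00 × 10⁷ = 4.22 × 10⁻⁵ ng/mL = 0.0422 ng/L.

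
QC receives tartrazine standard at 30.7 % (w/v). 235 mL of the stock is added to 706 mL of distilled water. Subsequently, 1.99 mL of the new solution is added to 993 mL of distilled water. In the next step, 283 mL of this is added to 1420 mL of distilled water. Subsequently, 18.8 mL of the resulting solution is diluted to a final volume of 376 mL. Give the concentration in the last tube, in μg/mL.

1.27 μg/mL

Overall dilution factor = 4.004 × 500.0 × 6.018 × 20 = 2.41 × 10⁵.
30.7 % (w/v) / 2.41 × 10⁵ = 1.27 × 10⁻⁴ % (w/v) = 1.27 μg/mL.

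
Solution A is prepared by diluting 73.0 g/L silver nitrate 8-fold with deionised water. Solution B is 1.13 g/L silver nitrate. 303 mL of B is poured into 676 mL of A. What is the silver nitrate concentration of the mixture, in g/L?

C_A = 73.0 g/L / 8 = 9.12 g/L.
C_mix = (C_A·V_A + C_B·V_B)/(V_A + V_B) = (9.12×676 + 1.13×303) / 979.0 = 6.65 g/L.

6.65 g/L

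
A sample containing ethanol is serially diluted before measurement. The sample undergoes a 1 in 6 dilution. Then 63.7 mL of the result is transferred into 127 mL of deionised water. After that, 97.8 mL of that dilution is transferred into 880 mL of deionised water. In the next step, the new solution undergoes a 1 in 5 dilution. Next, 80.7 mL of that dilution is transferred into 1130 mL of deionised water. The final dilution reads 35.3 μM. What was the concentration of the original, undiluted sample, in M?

Overall dilution factor = 6 × 2.994 × 9.998 × 5 × 15.00 = 1.35 × 10⁴.
Original = 35.3 μM × 1.35 × 10⁴ = 4.76 × 10⁵ μM = 0.476 M.

0.476 M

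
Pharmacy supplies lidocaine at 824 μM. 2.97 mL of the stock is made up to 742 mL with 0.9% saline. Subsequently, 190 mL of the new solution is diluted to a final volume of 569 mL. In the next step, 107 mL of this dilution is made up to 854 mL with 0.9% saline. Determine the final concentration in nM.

Overall dilution factor = 249.8 × 2.995 × 7.981 = 5971.
824 μM / 5971 = 0.138 μM = 138 nM.

138 nM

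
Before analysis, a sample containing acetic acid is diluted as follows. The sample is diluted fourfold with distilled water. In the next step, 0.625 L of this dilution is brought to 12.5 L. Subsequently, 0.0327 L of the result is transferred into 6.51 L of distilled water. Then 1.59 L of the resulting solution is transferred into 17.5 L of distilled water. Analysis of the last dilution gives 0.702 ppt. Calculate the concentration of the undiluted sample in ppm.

0.135 ppm

Overall dilution factor = 4 × 20 × 200.1 × 12.01 = 1.92 × 10⁵.
Original = 0.702 ppt × 1.92 × 10⁵ = 1.35 × 10⁵ ppt = 0.135 ppm.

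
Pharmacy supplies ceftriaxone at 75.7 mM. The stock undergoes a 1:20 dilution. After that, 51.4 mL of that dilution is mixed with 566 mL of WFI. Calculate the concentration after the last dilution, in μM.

315 μM

Overall dilution factor = 20 × 12.01 = 240.
75.7 mM / 240 = 0.315 mM = 315 μM.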